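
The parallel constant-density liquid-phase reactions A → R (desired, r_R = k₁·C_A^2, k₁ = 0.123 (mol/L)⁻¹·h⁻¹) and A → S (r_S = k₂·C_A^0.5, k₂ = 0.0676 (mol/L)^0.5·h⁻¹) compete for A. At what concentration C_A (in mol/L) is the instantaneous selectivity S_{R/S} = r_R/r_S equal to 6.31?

2.29 mol/L

S_{R/S} = (k₁/k₂)·C_A^1.5 ⇒ C_A = (S·k₂/k₁)^(1/1.5).
= (6.31×0.0676/0.123)^(0.6667) = (3.468)^(0.6667) = 2.29 mol/L.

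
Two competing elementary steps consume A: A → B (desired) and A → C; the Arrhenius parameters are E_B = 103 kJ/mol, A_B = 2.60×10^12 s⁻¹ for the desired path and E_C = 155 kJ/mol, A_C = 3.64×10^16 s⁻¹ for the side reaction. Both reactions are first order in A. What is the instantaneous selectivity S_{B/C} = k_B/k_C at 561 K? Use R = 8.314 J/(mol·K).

4.96

Since both paths have the same order in A, the concentration cancels and S_{B/C} = k_B/k_C = (A_B/A_C)·exp[(E_C−E_B)/(RT)].
(E_C−E_B)/(RT) = (155−103)×10³/(8.314×561) = 52000/4664 = 11.15.
k_B/k_C = (2.60×10^12/3.64×10^16)·exp(11.15) = 7.143×10^-5 × 69485 = 4.96.
Since E_B < E_C, lowering the temperature improves selectivity toward B.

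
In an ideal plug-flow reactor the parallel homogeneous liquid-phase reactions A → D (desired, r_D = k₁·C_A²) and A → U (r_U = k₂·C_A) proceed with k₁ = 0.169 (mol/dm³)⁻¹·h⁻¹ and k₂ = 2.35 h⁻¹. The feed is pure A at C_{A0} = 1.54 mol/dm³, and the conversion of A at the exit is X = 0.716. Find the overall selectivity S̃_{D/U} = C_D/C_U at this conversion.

C_A = C_{A0}(1−X) = 0.4374 mol/dm³.
Along a PFR/batch, dC_U/dC_A = −r_U/(r_D+r_U) = −k₂/(k₂+k₁·C_A).
Integrating from C_{A0} to C_A: C_U = (2.35/0.169)·ln[(2.35+0.169·1.54)/(2.35+0.169·0.437)] = 13.91·ln(2.610/2.424) = 1.030 mol/dm³.
Then C_D = (C_{A0}−C_A) − C_U = 1.103 − 1.030 = 0.07272 mol/dm³.
S̃_{D/U} = C_D/C_U = 0.07272/1.030 = 0.0706.

0.0706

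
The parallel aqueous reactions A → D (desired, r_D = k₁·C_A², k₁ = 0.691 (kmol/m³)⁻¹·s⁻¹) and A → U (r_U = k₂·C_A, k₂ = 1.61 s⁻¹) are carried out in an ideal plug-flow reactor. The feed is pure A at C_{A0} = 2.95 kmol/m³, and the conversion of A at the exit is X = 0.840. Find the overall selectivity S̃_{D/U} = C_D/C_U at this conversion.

C_A = C_{A0}(1−X) = 0.4720 kmol/m³.
Along a PFR/batch, dC_U/dC_A = −r_U/(r_D+r_U) = −k₂/(k₂+k₁·C_A).
Integrating from C_{A0} to C_A: C_U = (1.61/0.691)·ln[(1.61+0.691·2.95)/(1.61+0.691·0.472)] = 2.330·ln(3.648/1.936) = 1.476 kmol/m³.
Then C_D = (C_{A0}−C_A) − C_U = 2.478 − 1.476 = 1.002 kmol/m³.
S̃_{D/U} = C_D/C_U = 1.002/1.476 = 0.679.

0.679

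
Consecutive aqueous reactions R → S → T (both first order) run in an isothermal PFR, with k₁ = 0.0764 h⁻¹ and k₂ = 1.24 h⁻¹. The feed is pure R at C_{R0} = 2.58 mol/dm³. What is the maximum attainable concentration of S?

0.132 mol/dm³

For a first-order series the maximum intermediate yield is C_{S,max}/C_{R0} = (k₁/k₂)^[k₂/(k₂−k₁)].
= (0.0764/1.24)^(1.24/(1.24−0.0764)) = (0.06161)^(1.066) = 0.05131.
C_{S,max} = 0.05131×2.58 = 0.132 mol/dm³.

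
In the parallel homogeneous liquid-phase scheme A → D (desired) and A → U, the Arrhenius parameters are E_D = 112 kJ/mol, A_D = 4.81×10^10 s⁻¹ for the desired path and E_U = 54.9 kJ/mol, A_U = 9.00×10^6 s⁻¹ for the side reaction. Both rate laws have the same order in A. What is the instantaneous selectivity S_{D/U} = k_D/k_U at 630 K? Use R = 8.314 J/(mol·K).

Since both paths have the same order in A, the concentration cancels and S_{D/U} = k_D/k_U = (A_D/A_U)·exp[(E_U−E_D)/(RT)].
(E_U−E_D)/(RT) = (54.9−112)×10³/(8.314×630) = -57100/5238 = -10.90.
k_D/k_U = (4.81×10^10/9.00×10^6)·exp(-10.90) = 5344 × 1.843×10^-5 = 0.0985.
Since E_D > E_U, raising the temperature improves selectivity toward D.

0.0985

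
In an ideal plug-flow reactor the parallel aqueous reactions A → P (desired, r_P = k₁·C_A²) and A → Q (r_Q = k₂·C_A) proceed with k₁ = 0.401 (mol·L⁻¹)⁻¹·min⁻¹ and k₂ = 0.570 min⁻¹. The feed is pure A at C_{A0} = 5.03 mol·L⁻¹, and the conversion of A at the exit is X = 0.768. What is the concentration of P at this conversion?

2.56 mol·L⁻¹

C_A = C_{A0}(1−X) = 1.167 mol·L⁻¹.
Along a PFR/batch, dC_Q/dC_A = −r_Q/(r_P+r_Q) = −k₂/(k₂+k₁·C_A).
Integrating from C_{A0} to C_A: C_Q = (0.570/0.401)·ln[(0.570+0.401·5.03)/(0.570+0.401·1.17)] = 1.421·ln(2.587/1.038) = 1.298 mol·L⁻¹.
Then C_P = (C_{A0}−C_A) − C_Q = 3.863 − 1.298 = 2.565 mol·L⁻¹.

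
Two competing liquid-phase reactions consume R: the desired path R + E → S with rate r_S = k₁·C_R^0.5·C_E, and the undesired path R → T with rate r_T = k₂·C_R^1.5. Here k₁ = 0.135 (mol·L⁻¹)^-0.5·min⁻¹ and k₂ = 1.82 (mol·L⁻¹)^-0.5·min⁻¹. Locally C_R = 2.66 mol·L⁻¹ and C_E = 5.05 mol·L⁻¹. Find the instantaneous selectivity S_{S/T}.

0.141

S_{S/T} = r_S/r_T = (k₁·C_R^0.5·C_E)/(k₂·C_R^1.5) = (k₁/k₂)·C_R⁻¹·C_E.
= (0.135×2.660^0.5×5.050) / (1.82×2.660^1.5) = 1.112/7.896 = 0.141.
The undesired path is higher order in R, so low C_R (CSTR or dilute feed) favours S.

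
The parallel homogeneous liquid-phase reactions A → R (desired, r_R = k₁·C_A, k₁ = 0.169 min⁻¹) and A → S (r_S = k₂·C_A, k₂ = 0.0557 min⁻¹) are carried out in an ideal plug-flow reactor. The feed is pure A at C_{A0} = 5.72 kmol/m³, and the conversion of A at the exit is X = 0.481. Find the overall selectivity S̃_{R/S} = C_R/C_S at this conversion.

C_A = C_{A0}(1−X) = 2.969 kmol/m³.
Both paths are first order in A, so the instantaneous fraction to R is constant: dC_R/d(−C_A) = k₁/(k₁+k₂) = 0.7521.
C_R = 0.7521·(C_{A0}−C_A) = 0.7521×2.751 = 2.07 kmol/m³.
C_S = (C_{A0}−C_A)−C_R = 0.6820 kmol/m³; S̃_{R/S} = 2.069/0.6820 = 3.03.

3.03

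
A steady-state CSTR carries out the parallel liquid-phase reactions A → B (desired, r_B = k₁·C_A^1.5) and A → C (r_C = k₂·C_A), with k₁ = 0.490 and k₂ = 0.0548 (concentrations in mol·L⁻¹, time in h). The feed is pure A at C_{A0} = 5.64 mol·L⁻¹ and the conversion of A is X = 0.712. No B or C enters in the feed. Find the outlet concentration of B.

Exit C_A = C_{A0}(1−X) = 5.64×0.288 = 1.624 mol·L⁻¹.
A CSTR operates uniformly at the exit composition, giving r_B = 1.014 and r_C = 0.08901 (each k·C_A^n at C_A = 1.624).
Fraction of consumed A going to B: r_B/(r_B+r_C) = 0.9193.
C_B = 0.9193·C_{A0}·X = 0.9193×5.64×0.712 = 3.69 mol·L⁻¹.

3.69 mol·L⁻¹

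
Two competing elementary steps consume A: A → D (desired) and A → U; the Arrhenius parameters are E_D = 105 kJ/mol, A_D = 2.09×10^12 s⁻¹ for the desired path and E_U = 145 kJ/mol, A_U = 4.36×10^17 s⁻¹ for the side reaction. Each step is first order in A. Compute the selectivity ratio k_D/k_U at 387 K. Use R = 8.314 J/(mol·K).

1.20

With equal orders, S_{D/U} = k_D/k_U = (A_D/A_U)·exp[(E_U−E_D)/(RT)].
(E_U−E_D)/(RT) = (145−105)×10³/(8.314×387) = 40000/3218 = 12.43.
k_D/k_U = (2.09×10^12/4.36×10^17)·exp(12.43) = 4.794×10^-6 × 2.507×10^5 = 1.20.
Since E_D < E_U, lowering the temperature improves selectivity toward D.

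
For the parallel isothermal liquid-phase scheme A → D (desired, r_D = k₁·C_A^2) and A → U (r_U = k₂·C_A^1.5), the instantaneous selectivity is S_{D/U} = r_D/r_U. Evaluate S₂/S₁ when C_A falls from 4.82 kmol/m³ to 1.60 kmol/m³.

0.576

S_{D/U} = (k₁/k₂)·C_A^0.5, so S₂/S₁ = (C_{A,2}/C_{A,1})^0.5.
= (1.60/4.82)^0.5 = (0.3320)^0.5 = 0.576.
Selectivity toward D falls as C_A falls — high-concentration operation is favoured.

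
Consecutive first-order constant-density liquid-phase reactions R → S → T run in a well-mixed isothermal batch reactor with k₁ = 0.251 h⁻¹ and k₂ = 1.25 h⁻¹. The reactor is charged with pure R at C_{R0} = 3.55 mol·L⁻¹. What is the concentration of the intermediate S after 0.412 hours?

0.271 mol·L⁻¹

Solving the coupled first-order balances gives C_S(t) = [k₁/(k₂−k₁)]·C_{R0}·(e^(−k₁t) − e^(−k₂t)).
e^(−k₁t) = e^(−0.251×0.412) = e^(−0.1034) = 0.9018; e^(−k₂t) = e^(−0.5150) = 0.5975.
C_S = 0.251×3.55/(1.25−0.251) × (0.9018−0.5975) = 0.8919×0.3043 = 0.2714 mol·L⁻¹.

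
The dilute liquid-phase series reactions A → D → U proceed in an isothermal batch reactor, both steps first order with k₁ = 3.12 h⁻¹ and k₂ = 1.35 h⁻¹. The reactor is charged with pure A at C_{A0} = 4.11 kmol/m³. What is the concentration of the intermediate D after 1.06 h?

1.47 kmol/m³

Solving the coupled first-order balances gives C_D(t) = [k₁/(k₂−k₁)]·C_{A0}·(e^(−k₁t) − e^(−k₂t)).
e^(−k₁t) = e^(−3.12×1.06) = e^(−3.307) = 0.03662; e^(−k₂t) = e^(−1.431) = 0.2391.
C_D = 3.12×4.11/(1.35−3.12) × (0.03662−0.2391) = (-7.245)×(-0.2025) = 1.467 kmol/m³.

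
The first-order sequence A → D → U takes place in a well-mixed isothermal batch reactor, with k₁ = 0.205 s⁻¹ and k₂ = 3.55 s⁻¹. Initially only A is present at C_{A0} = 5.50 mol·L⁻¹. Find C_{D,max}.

0.267 mol·L⁻¹

For a first-order series the maximum intermediate yield is C_{D,max}/C_{A0} = (k₁/k₂)^[k₂/(k₂−k₁)].
= (0.205/3.55)^(3.55/(3.55−0.205)) = (0.05775)^(1.061) = 0.04849.
C_{D,max} = 0.04849×5.50 = 0.267 mol·L⁻¹.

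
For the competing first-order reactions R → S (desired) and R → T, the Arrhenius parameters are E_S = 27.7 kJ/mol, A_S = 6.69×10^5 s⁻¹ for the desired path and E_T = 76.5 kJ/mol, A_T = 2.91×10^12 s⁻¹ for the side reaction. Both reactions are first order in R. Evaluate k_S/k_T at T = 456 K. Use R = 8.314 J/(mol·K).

0.0895

Since both paths have the same order in R, the concentration cancels and S_{S/T} = k_S/k_T = (A_S/A_T)·exp[(E_T−E_S)/(RT)].
(E_T−E_S)/(RT) = (76.5−27.7)×10³/(8.314×456) = 48800/3791 = 12.87.
k_S/k_T = (6.69×10^5/2.91×10^12)·exp(12.87) = 2.299×10^-7 × 3.892×10^5 = 0.0895.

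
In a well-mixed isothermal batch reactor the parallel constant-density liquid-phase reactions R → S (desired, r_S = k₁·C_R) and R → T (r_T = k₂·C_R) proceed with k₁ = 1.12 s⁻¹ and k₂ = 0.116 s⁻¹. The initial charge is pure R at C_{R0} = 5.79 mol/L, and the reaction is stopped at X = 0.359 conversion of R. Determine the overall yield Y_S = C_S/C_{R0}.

C_R = C_{R0}(1−X) = 3.711 mol/L.
Both paths are first order in R, so the instantaneous fraction to S is constant: dC_S/d(−C_R) = k₁/(k₁+k₂) = 0.9061.
C_S = 0.9061·(C_{R0}−C_R) = 0.9061×2.079 = 1.88 mol/L.
Y_S = C_S/C_{R0} = 1.884/5.79 = 0.325.

0.325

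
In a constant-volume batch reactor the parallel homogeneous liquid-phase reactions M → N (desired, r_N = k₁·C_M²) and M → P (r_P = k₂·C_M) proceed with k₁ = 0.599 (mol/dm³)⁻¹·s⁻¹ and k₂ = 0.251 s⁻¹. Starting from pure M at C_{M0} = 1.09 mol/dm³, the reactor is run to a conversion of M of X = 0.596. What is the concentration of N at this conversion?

0.414 mol/dm³

C_M = C_{M0}(1−X) = 0.4404 mol/dm³.
Along a PFR/batch, dC_P/dC_M = −r_P/(r_N+r_P) = −k₂/(k₂+k₁·C_M).
Integrating from C_{M0} to C_M: C_P = (0.251/0.599)·ln[(0.251+0.599·1.09)/(0.251+0.599·0.440)] = 0.4190·ln(0.9039/0.5148) = 0.2359 mol/dm³.
Then C_N = (C_{M0}−C_M) − C_P = 0.6496 − 0.2359 = 0.4137 mol/dm³.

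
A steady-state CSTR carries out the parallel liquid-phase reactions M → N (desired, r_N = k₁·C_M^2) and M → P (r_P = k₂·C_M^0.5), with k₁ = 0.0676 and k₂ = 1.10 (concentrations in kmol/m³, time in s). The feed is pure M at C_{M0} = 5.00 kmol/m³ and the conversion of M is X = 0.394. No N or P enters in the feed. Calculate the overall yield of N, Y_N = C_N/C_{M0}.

Exit C_M = C_{M0}(1−X) = 5.00×0.606 = 3.030 kmol/m³.
A CSTR operates uniformly at the exit composition, giving r_N = 0.6206 and r_P = 1.915 (each k·C_M^n at C_M = 3.030).
Fraction of consumed M going to N: r_N/(r_N+r_P) = 0.2448.
C_N = 0.2448·C_{M0}·X = 0.2448×5.00×0.394 = 0.482 kmol/m³; Y_N = C_N/C_{M0} = 0.0964.

0.0964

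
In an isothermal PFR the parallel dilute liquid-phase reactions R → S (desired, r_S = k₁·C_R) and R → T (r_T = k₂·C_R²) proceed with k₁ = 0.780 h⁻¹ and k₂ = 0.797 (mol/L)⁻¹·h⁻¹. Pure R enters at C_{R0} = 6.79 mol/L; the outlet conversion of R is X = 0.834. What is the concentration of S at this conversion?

C_R = C_{R0}(1−X) = 1.127 mol/L.
Along a PFR/batch, dC_S/dC_R = −r_S/(r_S+r_T) = −k₁/(k₁+k₂·C_R).
Integrating from C_{R0} to C_R: C_S = (0.780/0.797)·ln[(0.780+0.797·6.79)/(0.780+0.797·1.13)] = 0.9787·ln(6.192/1.678) = 1.278 mol/L.

1.28 mol/L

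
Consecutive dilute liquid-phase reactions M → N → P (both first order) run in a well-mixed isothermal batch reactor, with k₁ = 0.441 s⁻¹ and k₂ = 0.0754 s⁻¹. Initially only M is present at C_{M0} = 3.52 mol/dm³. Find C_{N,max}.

Evaluating C_N at t_opt = ln(k₂/k₁)/(k₂−k₁) gives C_{N,max}/C_{M0} = (k₁/k₂)^[k₂/(k₂−k₁)].
= (0.441/0.0754)^(0.0754/(0.0754−0.441)) = (5.849)^(-0.2062) = 0.6947.
C_{N,max} = 0.6947×3.52 = 2.45 mol/dm³.

2.45 mol/dm³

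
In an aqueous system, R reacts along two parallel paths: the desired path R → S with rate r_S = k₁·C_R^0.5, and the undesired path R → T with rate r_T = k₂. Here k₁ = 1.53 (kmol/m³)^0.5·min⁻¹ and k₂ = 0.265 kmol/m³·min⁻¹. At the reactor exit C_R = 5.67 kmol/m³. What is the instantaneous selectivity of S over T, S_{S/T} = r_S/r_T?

13.7

S_{S/T} = r_S/r_T = (k₁·C_R^0.5)/(k₂) = (k₁/k₂)·C_R^0.5.
= (1.53×5.670^0.5) / (0.265) = 3.643/0.2650 = 13.7.
Since the desired path is higher order in R, keeping C_R high (PFR or concentrated feed) favours S.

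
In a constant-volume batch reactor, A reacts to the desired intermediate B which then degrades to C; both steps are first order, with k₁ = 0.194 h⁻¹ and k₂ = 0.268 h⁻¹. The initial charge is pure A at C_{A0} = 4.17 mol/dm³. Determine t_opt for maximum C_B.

For first-order series the maximum of C_B occurs at t_opt = ln(k₂/k₁)/(k₂−k₁).
= ln(0.268/0.194)/(0.268−0.194) = ln(1.381)/0.07400 = 0.3231/0.07400 = 4.37 h.

4.37 h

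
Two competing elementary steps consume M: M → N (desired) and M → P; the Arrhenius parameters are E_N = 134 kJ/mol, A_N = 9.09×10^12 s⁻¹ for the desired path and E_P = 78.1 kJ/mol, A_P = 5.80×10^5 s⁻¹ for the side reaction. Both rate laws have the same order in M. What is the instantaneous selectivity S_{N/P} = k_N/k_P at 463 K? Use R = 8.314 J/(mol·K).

With equal orders, S_{N/P} = k_N/k_P = (A_N/A_P)·exp[(E_P−E_N)/(RT)].
(E_P−E_N)/(RT) = (78.1−134)×10³/(8.314×463) = -55900/3849 = -14.52.
k_N/k_P = (9.09×10^12/5.80×10^5)·exp(-14.52) = 1.567×10^7 × 4.935×10^-7 = 7.73.
Since E_N > E_P, raising the temperature improves selectivity toward N.

7.73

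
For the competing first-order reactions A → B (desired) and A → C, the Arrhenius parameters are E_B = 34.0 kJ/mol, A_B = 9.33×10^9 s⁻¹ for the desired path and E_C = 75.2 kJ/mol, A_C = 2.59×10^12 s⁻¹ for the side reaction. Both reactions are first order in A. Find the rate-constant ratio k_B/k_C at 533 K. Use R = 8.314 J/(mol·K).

With equal orders, S_{B/C} = k_B/k_C = (A_B/A_C)·exp[(E_C−E_B)/(RT)].
(E_C−E_B)/(RT) = (75.2−34.0)×10³/(8.314×533) = 41200/4431 = 9.297.
k_B/k_C = (9.33×10^9/2.59×10^12)·exp(9.297) = 0.003602 × 10909 = 39.3.

39.3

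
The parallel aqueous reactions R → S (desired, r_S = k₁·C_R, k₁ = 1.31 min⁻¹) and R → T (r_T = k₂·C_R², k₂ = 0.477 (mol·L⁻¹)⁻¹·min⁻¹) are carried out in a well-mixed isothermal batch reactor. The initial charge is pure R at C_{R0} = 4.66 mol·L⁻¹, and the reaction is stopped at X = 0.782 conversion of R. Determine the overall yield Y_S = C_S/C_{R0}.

C_R = C_{R0}(1−X) = 1.016 mol·L⁻¹.
Along a PFR/batch, dC_S/dC_R = −r_S/(r_S+r_T) = −k₁/(k₁+k₂·C_R).
Integrating from C_{R0} to C_R: C_S = (1.31/0.477)·ln[(1.31+0.477·4.66)/(1.31+0.477·1.02)] = 2.746·ln(3.533/1.795) = 1.860 mol·L⁻¹.
Y_S = C_S/C_{R0} = 1.860/4.66 = 0.399.

0.399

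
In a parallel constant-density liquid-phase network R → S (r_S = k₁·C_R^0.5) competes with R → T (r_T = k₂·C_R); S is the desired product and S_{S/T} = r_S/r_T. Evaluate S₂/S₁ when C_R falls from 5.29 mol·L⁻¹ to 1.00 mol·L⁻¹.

S_{S/T} = (k₁/k₂)·C_R^-0.5, so S₂/S₁ = (C_{R,2}/C_{R,1})^-0.5.
= (1.00/5.29)^(-0.5) = (0.1890)^(-0.5) = 2.30.

2.30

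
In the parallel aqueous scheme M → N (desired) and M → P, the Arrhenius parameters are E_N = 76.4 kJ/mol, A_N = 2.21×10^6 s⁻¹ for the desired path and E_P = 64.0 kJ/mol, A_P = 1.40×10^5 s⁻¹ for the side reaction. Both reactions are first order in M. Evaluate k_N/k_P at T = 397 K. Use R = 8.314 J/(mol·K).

Since both paths have the same order in M, the concentration cancels and S_{N/P} = k_N/k_P = (A_N/A_P)·exp[(E_P−E_N)/(RT)].
(E_P−E_N)/(RT) = (64.0−76.4)×10³/(8.314×397) = -12400/3301 = -3.757.
k_N/k_P = (2.21×10^6/1.40×10^5)·exp(-3.757) = 15.79 × 0.02336 = 0.369.
Since E_N > E_P, raising the temperature improves selectivity toward N.

0.369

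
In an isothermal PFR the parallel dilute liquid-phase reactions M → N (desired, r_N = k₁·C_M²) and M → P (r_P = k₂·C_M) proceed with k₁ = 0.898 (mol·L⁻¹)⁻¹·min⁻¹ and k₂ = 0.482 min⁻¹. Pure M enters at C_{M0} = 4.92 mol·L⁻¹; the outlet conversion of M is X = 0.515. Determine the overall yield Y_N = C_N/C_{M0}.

C_M = C_{M0}(1−X) = 2.386 mol·L⁻¹.
Along a PFR/batch, dC_P/dC_M = −r_P/(r_N+r_P) = −k₂/(k₂+k₁·C_M).
Integrating from C_{M0} to C_M: C_P = (0.482/0.898)·ln[(0.482+0.898·4.92)/(0.482+0.898·2.39)] = 0.5367·ln(4.900/2.625) = 0.3351 mol·L⁻¹.
Then C_N = (C_{M0}−C_M) − C_P = 2.534 − 0.3351 = 2.199 mol·L⁻¹.
Y_N = C_N/C_{M0} = 2.199/4.92 = 0.447.

0.447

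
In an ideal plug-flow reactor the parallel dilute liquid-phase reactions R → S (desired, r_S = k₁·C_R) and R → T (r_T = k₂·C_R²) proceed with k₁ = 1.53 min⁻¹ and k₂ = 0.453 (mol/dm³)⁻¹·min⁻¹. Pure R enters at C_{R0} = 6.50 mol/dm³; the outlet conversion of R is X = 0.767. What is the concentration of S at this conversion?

2.37 mol/dm³

C_R = C_{R0}(1−X) = 1.514 mol/dm³.
Along a PFR/batch, dC_S/dC_R = −r_S/(r_S+r_T) = −k₁/(k₁+k₂·C_R).
Integrating from C_{R0} to C_R: C_S = (1.53/0.453)·ln[(1.53+0.453·6.50)/(1.53+0.453·1.51)] = 3.377·ln(4.474/2.216) = 2.373 mol/dm³.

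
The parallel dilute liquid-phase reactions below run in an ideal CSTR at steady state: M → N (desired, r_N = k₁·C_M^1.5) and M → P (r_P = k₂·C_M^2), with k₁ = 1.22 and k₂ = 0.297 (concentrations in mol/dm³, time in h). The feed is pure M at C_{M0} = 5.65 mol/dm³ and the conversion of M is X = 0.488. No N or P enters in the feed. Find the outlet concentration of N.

Exit C_M = C_{M0}(1−X) = 5.65×0.512 = 2.893 mol/dm³.
A CSTR operates uniformly at the exit composition, giving r_N = 6.003 and r_P = 2.485 (each k·C_M^n at C_M = 2.893).
Fraction of consumed M going to N: r_N/(r_N+r_P) = 0.7072.
C_N = 0.7072·C_{M0}·X = 0.7072×5.65×0.488 = 1.95 mol/dm³.

1.95 mol/dm³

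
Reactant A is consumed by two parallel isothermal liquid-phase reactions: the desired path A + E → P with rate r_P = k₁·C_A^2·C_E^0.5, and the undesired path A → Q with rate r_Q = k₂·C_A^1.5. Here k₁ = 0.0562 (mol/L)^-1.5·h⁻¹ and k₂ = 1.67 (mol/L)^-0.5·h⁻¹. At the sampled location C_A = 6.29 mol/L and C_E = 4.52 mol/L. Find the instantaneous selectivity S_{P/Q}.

S_{P/Q} = r_P/r_Q = (k₁·C_A^2·C_E^0.5)/(k₂·C_A^1.5) = (k₁/k₂)·C_A^0.5·C_E^0.5.
= (0.0562×6.290^2×4.520^0.5) / (1.67×6.290^1.5) = 4.727/26.34 = 0.179.
Since the desired path is higher order in A, keeping C_A high (PFR or concentrated feed) favours P.

0.179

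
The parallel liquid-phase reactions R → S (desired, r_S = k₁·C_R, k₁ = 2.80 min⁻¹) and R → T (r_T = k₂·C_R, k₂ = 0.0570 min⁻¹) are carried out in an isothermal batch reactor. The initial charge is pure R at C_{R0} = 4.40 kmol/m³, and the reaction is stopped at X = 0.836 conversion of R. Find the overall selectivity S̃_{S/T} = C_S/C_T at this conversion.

49.1

C_R = C_{R0}(1−X) = 0.7216 kmol/m³.
Both paths are first order in R, so the instantaneous fraction to S is constant: dC_S/d(−C_R) = k₁/(k₁+k₂) = 0.9800.
C_S = 0.9800·(C_{R0}−C_R) = 0.9800×3.678 = 3.61 kmol/m³.
C_T = (C_{R0}−C_R)−C_S = 0.07339 kmol/m³; S̃_{S/T} = 3.605/0.07339 = 49.1.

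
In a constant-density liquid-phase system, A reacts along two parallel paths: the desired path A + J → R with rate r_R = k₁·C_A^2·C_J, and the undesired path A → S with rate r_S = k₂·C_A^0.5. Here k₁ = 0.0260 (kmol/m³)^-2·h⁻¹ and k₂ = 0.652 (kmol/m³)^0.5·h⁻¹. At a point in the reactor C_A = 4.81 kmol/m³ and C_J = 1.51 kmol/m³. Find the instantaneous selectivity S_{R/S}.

0.635

S_{R/S} = r_R/r_S = (k₁·C_A^2·C_J)/(k₂·C_A^0.5) = (k₁/k₂)·C_A^1.5·C_J.
= (0.0260×4.810^2×1.510) / (0.652×4.810^0.5) = 0.9083/1.430 = 0.635.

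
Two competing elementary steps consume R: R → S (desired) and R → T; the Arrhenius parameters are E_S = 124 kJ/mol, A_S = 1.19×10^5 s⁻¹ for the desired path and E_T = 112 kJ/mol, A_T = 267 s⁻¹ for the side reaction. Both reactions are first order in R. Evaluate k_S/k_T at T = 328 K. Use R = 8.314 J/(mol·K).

With equal orders, S_{S/T} = k_S/k_T = (A_S/A_T)·exp[(E_T−E_S)/(RT)].
(E_T−E_S)/(RT) = (112−124)×10³/(8.314×328) = -12000/2727 = -4.400.
k_S/k_T = (1.19×10^5/267)·exp(-4.400) = 445.7 × 0.01227 = 5.47.
Since E_S > E_T, raising the temperature improves selectivity toward S.

5.47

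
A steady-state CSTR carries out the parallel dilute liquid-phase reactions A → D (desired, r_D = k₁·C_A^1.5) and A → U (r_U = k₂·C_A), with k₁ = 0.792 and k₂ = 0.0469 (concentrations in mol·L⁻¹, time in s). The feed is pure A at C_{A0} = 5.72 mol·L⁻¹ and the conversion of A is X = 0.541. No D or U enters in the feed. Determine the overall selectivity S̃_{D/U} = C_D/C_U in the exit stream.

27.4

Exit C_A = C_{A0}(1−X) = 5.72×0.459 = 2.625 mol·L⁻¹.
A CSTR operates uniformly at the exit composition, giving r_D = 3.369 and r_U = 0.1231 (each k·C_A^n at C_A = 2.625).
Overall selectivity = C_D/C_U = r_Dτ/(r_Uτ) = r_D/r_U = 27.4.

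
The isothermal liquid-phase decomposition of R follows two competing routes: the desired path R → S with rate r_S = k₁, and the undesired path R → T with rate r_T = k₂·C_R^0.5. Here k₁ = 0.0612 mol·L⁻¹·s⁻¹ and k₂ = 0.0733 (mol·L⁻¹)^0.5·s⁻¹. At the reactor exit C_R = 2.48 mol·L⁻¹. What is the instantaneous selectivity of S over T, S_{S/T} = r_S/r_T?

0.530

S_{S/T} = r_S/r_T = (k₁)/(k₂·C_R^0.5) = (k₁/k₂)·C_R^-0.5.
= (0.0612) / (0.0733×2.480^0.5) = 0.06120/0.1154 = 0.530.
The undesired path is higher order in R, so low C_R (CSTR or dilute feed) favours S.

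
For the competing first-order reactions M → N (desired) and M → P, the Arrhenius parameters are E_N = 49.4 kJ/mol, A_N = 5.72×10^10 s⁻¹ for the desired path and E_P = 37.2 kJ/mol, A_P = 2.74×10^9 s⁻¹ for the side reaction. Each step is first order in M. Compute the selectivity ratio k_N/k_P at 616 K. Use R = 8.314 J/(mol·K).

1.93

Since both paths have the same order in M, the concentration cancels and S_{N/P} = k_N/k_P = (A_N/A_P)·exp[(E_P−E_N)/(RT)].
(E_P−E_N)/(RT) = (37.2−49.4)×10³/(8.314×616) = -12200/5121 = -2.382.
k_N/k_P = (5.72×10^10/2.74×10^9)·exp(-2.382) = 20.88 × 0.09235 = 1.93.
Since E_N > E_P, raising the temperature improves selectivity toward N.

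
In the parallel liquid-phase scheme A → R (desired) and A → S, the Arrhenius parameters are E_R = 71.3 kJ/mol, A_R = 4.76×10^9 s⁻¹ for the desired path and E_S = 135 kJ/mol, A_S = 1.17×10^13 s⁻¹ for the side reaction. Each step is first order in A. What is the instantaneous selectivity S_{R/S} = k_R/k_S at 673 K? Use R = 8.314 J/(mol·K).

35.8

With equal orders, S_{R/S} = k_R/k_S = (A_R/A_S)·exp[(E_S−E_R)/(RT)].
(E_S−E_R)/(RT) = (135−71.3)×10³/(8.314×673) = 63700/5595 = 11.38.
k_R/k_S = (4.76×10^9/1.17×10^13)·exp(11.38) = 4.068×10^-4 × 87949 = 35.8.
Since E_R < E_S, lowering the temperature improves selectivity toward R.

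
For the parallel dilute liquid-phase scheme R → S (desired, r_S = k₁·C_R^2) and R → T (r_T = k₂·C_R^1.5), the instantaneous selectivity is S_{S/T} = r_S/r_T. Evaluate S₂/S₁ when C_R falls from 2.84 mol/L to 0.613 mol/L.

S_{S/T} = (k₁/k₂)·C_R^0.5, so S₂/S₁ = (C_{R,2}/C_{R,1})^0.5.
= (0.613/2.84)^0.5 = (0.2158)^0.5 = 0.465.
Selectivity toward S falls as C_R falls — high-concentration operation is favoured.

0.465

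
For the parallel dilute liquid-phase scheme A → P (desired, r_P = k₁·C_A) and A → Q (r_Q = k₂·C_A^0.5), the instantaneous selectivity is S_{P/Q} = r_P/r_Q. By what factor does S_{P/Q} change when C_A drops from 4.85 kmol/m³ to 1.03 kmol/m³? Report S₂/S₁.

0.461

S_{P/Q} = (k₁/k₂)·C_A^0.5, so S₂/S₁ = (C_{A,2}/C_{A,1})^0.5.
= (1.03/4.85)^0.5 = (0.2124)^0.5 = 0.461.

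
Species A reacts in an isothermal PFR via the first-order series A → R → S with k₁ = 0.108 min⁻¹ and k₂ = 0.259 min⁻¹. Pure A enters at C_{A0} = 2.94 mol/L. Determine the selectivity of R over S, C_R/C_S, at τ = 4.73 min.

The intermediate concentration in a first-order A→B→C sequence is C_R = k₁C_{A0}(e^(−k₁τ) − e^(−k₂τ))/(k₂−k₁).
e^(−k₁τ) = e^(−0.108×4.73) = e^(−0.5108) = 0.6000; e^(−k₂τ) = e^(−1.225) = 0.2937.
C_R = 0.108×2.94/(0.259−0.108) × (0.6000−0.2937) = 2.103×0.3063 = 0.6440 mol/L.
C_A = C_{A0}e^(−k₁τ) = 1.764 mol/L, so C_S = C_{A0}−C_A−C_R = 0.5320 mol/L; C_R/C_S = 1.21.

1.21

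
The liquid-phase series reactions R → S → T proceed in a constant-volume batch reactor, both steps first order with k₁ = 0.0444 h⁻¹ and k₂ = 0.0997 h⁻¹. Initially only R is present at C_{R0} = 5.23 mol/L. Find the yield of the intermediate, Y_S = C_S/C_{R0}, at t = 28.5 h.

For first-order series with pure R initially, C_S(t) = k₁C_{R0}/(k₂−k₁)·(e^(−k₁t) − e^(−k₂t)).
e^(−k₁t) = e^(−0.0444×28.5) = e^(−1.265) = 0.2821; e^(−k₂t) = e^(−2.841) = 0.05834.
C_S = 0.0444×5.23/(0.0997−0.0444) × (0.2821−0.05834) = 4.199×0.2238 = 0.9397 mol/L.
Y_S = C_S/C_{R0} = 0.9397/5.23 = 0.180.

0.180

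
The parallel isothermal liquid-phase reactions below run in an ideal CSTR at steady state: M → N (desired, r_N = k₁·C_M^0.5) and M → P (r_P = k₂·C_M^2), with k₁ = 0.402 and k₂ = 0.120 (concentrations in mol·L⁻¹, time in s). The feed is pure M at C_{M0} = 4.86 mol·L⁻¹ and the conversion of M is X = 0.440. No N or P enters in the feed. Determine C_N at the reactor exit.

0.914 mol·L⁻¹

Exit C_M = C_{M0}(1−X) = 4.86×0.560 = 2.722 mol·L⁻¹.
A CSTR operates uniformly at the exit composition, giving r_N = 0.6632 and r_P = 0.8889 (each k·C_M^n at C_M = 2.722).
Fraction of consumed M going to N: r_N/(r_N+r_P) = 0.4273.
C_N = 0.4273·C_{M0}·X = 0.4273×4.86×0.440 = 0.914 mol·L⁻¹.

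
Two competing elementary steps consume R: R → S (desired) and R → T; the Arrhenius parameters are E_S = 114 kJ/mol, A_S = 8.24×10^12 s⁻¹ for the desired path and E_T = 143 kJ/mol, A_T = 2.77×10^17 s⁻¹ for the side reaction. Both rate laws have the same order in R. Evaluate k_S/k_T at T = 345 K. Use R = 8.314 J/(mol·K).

0.732

With equal orders, S_{S/T} = k_S/k_T = (A_S/A_T)·exp[(E_T−E_S)/(RT)].
(E_T−E_S)/(RT) = (143−114)×10³/(8.314×345) = 29000/2868 = 10.11.
k_S/k_T = (8.24×10^12/2.77×10^17)·exp(10.11) = 2.975×10^-5 × 24598 = 0.732.
Since E_S < E_T, lowering the temperature improves selectivity toward S.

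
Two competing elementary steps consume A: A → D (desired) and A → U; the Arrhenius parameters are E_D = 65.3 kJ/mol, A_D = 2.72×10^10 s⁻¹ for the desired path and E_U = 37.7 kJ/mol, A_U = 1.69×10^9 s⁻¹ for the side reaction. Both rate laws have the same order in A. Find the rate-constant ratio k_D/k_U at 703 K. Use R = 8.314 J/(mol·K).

0.143

With equal orders, S_{D/U} = k_D/k_U = (A_D/A_U)·exp[(E_U−E_D)/(RT)].
(E_U−E_D)/(RT) = (37.7−65.3)×10³/(8.314×703) = -27600/5845 = -4.722.
k_D/k_U = (2.72×10^10/1.69×10^9)·exp(-4.722) = 16.09 × 0.008896 = 0.143.
Since E_D > E_U, raising the temperature improves selectivity toward D.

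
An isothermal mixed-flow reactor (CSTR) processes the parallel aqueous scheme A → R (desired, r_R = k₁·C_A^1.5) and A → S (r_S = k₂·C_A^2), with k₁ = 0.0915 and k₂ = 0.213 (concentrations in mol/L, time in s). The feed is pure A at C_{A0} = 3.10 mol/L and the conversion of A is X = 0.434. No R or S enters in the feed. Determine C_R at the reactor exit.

Exit C_A = C_{A0}(1−X) = 3.10×0.566 = 1.755 mol/L.
A CSTR operates uniformly at the exit composition, giving r_R = 0.2127 and r_S = 0.6557 (each k·C_A^n at C_A = 1.755).
Fraction of consumed A going to R: r_R/(r_R+r_S) = 0.2449.
C_R = 0.2449·C_{A0}·X = 0.2449×3.10×0.434 = 0.329 mol/L.

0.329 mol/L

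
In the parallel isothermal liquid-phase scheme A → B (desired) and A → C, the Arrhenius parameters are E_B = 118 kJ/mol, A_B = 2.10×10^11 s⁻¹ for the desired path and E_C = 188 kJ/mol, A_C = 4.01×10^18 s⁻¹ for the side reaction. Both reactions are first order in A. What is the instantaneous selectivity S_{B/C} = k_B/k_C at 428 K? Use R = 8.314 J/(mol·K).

18.3

Since both paths have the same order in A, the concentration cancels and S_{B/C} = k_B/k_C = (A_B/A_C)·exp[(E_C−E_B)/(RT)].
(E_C−E_B)/(RT) = (188−118)×10³/(8.314×428) = 70000/3558 = 19.67.
k_B/k_C = (2.10×10^11/4.01×10^18)·exp(19.67) = 5.237×10^-8 × 3.494×10^8 = 18.3.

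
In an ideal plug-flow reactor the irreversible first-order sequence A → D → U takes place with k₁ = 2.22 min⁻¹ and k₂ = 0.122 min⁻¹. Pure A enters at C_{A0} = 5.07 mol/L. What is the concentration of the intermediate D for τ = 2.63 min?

The intermediate concentration in a first-order A→B→C sequence is C_D = k₁C_{A0}(e^(−k₁τ) − e^(−k₂τ))/(k₂−k₁).
e^(−k₁τ) = e^(−2.22×2.63) = e^(−5.839) = 0.002913; e^(−k₂τ) = e^(−0.3209) = 0.7255.
C_D = 2.22×5.07/(0.122−2.22) × (0.002913−0.7255) = (-5.365)×(-0.7226) = 3.877 mol/L.

3.88 mol/L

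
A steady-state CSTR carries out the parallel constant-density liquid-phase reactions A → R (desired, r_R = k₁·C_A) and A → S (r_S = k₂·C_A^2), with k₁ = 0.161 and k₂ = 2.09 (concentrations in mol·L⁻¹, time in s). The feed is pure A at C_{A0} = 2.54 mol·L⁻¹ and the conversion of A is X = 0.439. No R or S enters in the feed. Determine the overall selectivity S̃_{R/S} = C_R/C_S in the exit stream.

Exit C_A = C_{A0}(1−X) = 2.54×0.561 = 1.425 mol·L⁻¹.
In a CSTR the entire volume is at exit conditions, so r_R = 0.161×1.425 = 0.2294 and r_S = 2.09×1.425^2 = 4.244.
Overall selectivity = C_R/C_S = r_Rτ/(r_Sτ) = r_R/r_S = 0.0541.

0.0541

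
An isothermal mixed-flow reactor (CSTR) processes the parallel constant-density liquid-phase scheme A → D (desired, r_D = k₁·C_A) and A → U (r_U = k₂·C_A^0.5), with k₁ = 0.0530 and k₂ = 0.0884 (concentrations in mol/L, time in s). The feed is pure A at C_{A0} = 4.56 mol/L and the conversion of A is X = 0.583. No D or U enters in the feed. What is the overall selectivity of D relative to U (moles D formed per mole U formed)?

Exit C_A = C_{A0}(1−X) = 4.56×0.417 = 1.902 mol/L.
Rates in a CSTR are evaluated at the outlet concentration: r_D = 0.0530×1.902 = 0.1008, r_U = 0.0884×1.902^0.5 = 0.1219.
Overall selectivity = C_D/C_U = r_Dτ/(r_Uτ) = r_D/r_U = 0.827.

0.827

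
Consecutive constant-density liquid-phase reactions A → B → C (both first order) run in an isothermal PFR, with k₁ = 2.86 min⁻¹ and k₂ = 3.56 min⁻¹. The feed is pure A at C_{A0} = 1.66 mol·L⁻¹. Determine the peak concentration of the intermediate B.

Evaluating C_B at τ_opt = ln(k₂/k₁)/(k₂−k₁) gives C_{B,max}/C_{A0} = (k₁/k₂)^[k₂/(k₂−k₁)].
= (2.86/3.56)^(3.56/(3.56−2.86)) = (0.8034)^(5.086) = 0.3284.
C_{B,max} = 0.3284×1.66 = 0.545 mol·L⁻¹.

0.545 mol·L⁻¹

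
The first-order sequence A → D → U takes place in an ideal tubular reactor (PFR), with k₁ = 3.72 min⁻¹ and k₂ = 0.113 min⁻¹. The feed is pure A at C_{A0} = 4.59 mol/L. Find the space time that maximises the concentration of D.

0.969 min

For first-order series the maximum of C_D occurs at τ_opt = ln(k₂/k₁)/(k₂−k₁).
= ln(0.113/3.72)/(0.113−3.72) = ln(0.03038)/-3.607 = -3.494/-3.607 = 0.969 min.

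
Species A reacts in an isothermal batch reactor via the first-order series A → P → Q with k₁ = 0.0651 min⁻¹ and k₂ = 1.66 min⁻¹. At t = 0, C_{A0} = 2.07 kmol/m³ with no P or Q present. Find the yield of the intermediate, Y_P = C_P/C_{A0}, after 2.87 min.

0.0335

The intermediate concentration in a first-order A→B→C sequence is C_P = k₁C_{A0}(e^(−k₁t) − e^(−k₂t))/(k₂−k₁).
e^(−k₁t) = e^(−0.0651×2.87) = e^(−0.1868) = 0.8296; e^(−k₂t) = e^(−4.764) = 0.008530.
C_P = 0.0651×2.07/(1.66−0.0651) × (0.8296−0.008530) = 0.08449×0.8210 = 0.06937 kmol/m³.
Y_P = C_P/C_{A0} = 0.06937/2.07 = 0.0335.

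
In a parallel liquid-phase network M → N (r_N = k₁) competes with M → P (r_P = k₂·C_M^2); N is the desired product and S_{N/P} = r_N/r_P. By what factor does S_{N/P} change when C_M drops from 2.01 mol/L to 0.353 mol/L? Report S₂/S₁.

32.4

S_{N/P} = (k₁/k₂)·C_M^-2, so S₂/S₁ = (C_{M,2}/C_{M,1})^-2.
= (0.353/2.01)^(-2) = (0.1756)^(-2) = 32.4.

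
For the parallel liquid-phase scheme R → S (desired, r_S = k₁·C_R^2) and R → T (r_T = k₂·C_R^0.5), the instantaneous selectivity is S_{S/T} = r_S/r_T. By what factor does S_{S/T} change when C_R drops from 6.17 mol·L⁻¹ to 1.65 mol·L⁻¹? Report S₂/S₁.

S_{S/T} = (k₁/k₂)·C_R^1.5, so S₂/S₁ = (C_{R,2}/C_{R,1})^1.5.
= (1.65/6.17)^1.5 = (0.2674)^1.5 = 0.138.
Selectivity toward S falls as C_R falls — high-concentration operation is favoured.

0.138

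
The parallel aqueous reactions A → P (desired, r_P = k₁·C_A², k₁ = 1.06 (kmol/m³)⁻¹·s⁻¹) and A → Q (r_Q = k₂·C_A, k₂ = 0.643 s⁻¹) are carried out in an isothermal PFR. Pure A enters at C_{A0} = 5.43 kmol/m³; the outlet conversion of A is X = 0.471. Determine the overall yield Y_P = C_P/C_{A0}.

C_A = C_{A0}(1−X) = 2.872 kmol/m³.
Along a PFR/batch, dC_Q/dC_A = −r_Q/(r_P+r_Q) = −k₂/(k₂+k₁·C_A).
Integrating from C_{A0} to C_A: C_Q = (0.643/1.06)·ln[(0.643+1.06·5.43)/(0.643+1.06·2.87)] = 0.6066·ln(6.399/3.688) = 0.3343 kmol/m³.
Then C_P = (C_{A0}−C_A) − C_Q = 2.558 − 0.3343 = 2.223 kmol/m³.
Y_P = C_P/C_{A0} = 2.223/5.43 = 0.409.

0.409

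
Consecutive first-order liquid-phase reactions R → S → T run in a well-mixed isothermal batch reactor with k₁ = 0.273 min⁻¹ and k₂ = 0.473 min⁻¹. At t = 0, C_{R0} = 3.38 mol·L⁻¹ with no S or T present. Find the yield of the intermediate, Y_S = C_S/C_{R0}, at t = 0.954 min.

0.183

Solving the coupled first-order balances gives C_S(t) = [k₁/(k₂−k₁)]·C_{R0}·(e^(−k₁t) − e^(−k₂t)).
e^(−k₁t) = e^(−0.273×0.954) = e^(−0.2604) = 0.7707; e^(−k₂t) = e^(−0.4512) = 0.6368.
C_S = 0.273×3.38/(0.473−0.273) × (0.7707−0.6368) = 4.614×0.1339 = 0.6177 mol·L⁻¹.
Y_S = C_S/C_{R0} = 0.6177/3.38 = 0.183.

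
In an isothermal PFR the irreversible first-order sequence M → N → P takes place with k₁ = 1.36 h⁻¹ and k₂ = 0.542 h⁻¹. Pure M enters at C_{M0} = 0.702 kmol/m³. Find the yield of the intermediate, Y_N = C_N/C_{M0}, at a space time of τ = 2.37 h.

0.394

For first-order series with pure M initially, C_N(τ) = k₁C_{M0}/(k₂−k₁)·(e^(−k₁τ) − e^(−k₂τ)).
e^(−k₁τ) = e^(−1.36×2.37) = e^(−3.223) = 0.03983; e^(−k₂τ) = e^(−1.285) = 0.2768.
C_N = 1.36×0.702/(0.542−1.36) × (0.03983−0.2768) = (-1.167)×(-0.2370) = 0.2766 kmol/m³.
Y_N = C_N/C_{M0} = 0.2766/0.702 = 0.394.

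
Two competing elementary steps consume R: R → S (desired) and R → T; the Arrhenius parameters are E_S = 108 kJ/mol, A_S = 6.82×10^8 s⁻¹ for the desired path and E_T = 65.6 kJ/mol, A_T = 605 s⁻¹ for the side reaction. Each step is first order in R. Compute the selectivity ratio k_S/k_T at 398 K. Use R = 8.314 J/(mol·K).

Since both paths have the same order in R, the concentration cancels and S_{S/T} = k_S/k_T = (A_S/A_T)·exp[(E_T−E_S)/(RT)].
(E_T−E_S)/(RT) = (65.6−108)×10³/(8.314×398) = -42400/3309 = -12.81.
k_S/k_T = (6.82×10^8/605)·exp(-12.81) = 1.127×10^6 × 2.723×10^-6 = 3.07.

3.07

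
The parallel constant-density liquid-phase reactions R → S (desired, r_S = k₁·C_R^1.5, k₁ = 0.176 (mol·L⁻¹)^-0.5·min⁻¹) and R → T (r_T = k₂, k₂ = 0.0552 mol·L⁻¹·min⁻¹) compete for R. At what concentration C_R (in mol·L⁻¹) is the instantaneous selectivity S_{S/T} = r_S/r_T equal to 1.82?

0.688 mol·L⁻¹

S_{S/T} = (k₁/k₂)·C_R^1.5 ⇒ C_R = (S·k₂/k₁)^(1/1.5).
= (1.82×0.0552/0.176)^(0.6667) = (0.5708)^(0.6667) = 0.688 mol·L⁻¹.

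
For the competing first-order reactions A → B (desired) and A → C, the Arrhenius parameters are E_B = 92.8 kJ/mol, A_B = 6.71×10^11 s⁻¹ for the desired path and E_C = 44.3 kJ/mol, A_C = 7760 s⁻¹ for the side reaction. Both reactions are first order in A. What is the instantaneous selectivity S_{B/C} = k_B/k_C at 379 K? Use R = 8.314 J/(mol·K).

Since both paths have the same order in A, the concentration cancels and S_{B/C} = k_B/k_C = (A_B/A_C)·exp[(E_C−E_B)/(RT)].
(E_C−E_B)/(RT) = (44.3−92.8)×10³/(8.314×379) = -48500/3151 = -15.39.
k_B/k_C = (6.71×10^11/7760)·exp(-15.39) = 8.647×10^7 × 2.067×10^-7 = 17.9.

17.9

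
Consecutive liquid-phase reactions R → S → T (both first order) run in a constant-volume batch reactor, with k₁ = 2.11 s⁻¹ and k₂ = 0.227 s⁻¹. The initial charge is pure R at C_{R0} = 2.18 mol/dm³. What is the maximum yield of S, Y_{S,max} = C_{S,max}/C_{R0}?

For a first-order series the maximum intermediate yield is C_{S,max}/C_{R0} = (k₁/k₂)^[k₂/(k₂−k₁)].
= (2.11/0.227)^(0.227/(0.227−2.11)) = (9.295)^(-0.1206) = 0.7643.

0.764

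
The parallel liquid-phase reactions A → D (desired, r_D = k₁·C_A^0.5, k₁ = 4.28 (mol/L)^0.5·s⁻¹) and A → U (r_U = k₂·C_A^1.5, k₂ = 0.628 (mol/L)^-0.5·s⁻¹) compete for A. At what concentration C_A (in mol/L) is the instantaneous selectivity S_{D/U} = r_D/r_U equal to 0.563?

12.1 mol/L

S_{D/U} = (k₁/k₂)·C_A⁻¹ ⇒ C_A = (S·k₂/k₁)^(-1).
= (0.563×0.628/4.28)^(-1) = (0.08261)^(-1) = 12.1 mol/L.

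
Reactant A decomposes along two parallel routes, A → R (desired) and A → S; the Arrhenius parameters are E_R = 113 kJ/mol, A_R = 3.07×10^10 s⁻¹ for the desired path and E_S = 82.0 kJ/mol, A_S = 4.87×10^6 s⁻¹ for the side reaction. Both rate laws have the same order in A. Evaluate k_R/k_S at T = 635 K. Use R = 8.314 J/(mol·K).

17.8

k_R/k_S = (A_R/A_S)·exp[−(E_R−E_S)/(RT)] = (A_R/A_S)·exp[(E_S−E_R)/(RT)].
(E_S−E_R)/(RT) = (82.0−113)×10³/(8.314×635) = -31000/5279 = -5.872.
k_R/k_S = (3.07×10^10/4.87×10^6)·exp(-5.872) = 6304 × 0.002818 = 17.8.
Since E_R > E_S, raising the temperature improves selectivity toward R.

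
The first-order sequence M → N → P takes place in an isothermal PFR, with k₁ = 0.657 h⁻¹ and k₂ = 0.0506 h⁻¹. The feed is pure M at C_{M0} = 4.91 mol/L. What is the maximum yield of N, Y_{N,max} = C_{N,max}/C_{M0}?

0.807

For a first-order series the maximum intermediate yield is C_{N,max}/C_{M0} = (k₁/k₂)^[k₂/(k₂−k₁)].
= (0.657/0.0506)^(0.0506/(0.0506−0.657)) = (12.98)^(-0.08344) = 0.8074.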